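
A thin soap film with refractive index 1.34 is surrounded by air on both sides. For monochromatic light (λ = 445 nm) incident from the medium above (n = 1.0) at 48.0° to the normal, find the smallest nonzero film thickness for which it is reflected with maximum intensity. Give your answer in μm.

Top surface (1.0 → 1.34): reflection off a higher-index medium gives a half-wave phase shift.
Ray reflecting at the bottom interface goes from n = 1.34 toward n = 1.0: no phase shift.
Exactly one π shift → a net half-wave offset.
For bright reflection here: 2 n t cos θ_r = (m + ½) λ.
Snell's law: 1.0 sin 48.0° = 1.34 sin θ_r → sin θ_r = 0.555, cos θ_r = 0.832.
Minimum at m = 0: t = λ / (4 n cos θ_r) = 445 / (4 × 1.34 × 0.832) = 99.8 nm.

0.0998 μm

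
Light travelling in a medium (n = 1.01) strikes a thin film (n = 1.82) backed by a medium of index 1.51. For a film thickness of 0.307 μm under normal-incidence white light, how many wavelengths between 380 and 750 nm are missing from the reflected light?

1

Top surface (1.01 → 1.82): reflection off a higher-index medium gives a half-wave phase shift.
Ray reflecting at the bottom interface goes from n = 1.82 toward n = 1.51: no phase shift.
Exactly one π shift → a net half-wave offset.
With one net inversion, destructive interference in reflection requires 2 n t = m λ.
λ = 2 n t / m = 1117 / m nm.
m=1: 1117 nm (IR); m=2: 559 nm (visible); m=3: 372 nm (UV).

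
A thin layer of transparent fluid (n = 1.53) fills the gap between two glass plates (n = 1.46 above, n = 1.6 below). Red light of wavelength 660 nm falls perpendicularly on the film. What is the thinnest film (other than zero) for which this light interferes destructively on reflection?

At the upper boundary (n = 1.46 to n = 1.53) the reflected ray undergoes a half-wave phase shift.
Bottom surface (1.53 → 1.6): reflection off a higher-index medium gives a half-wave phase shift.
Net: no relative phase inversion (both shifts match).
With no net inversion, destructive interference in reflection requires 2 n t = (m + ½) λ.
Minimum at m = 0: t = λ / (4 n) = 660 / (4 × 1.53) = 108 nm.

108 nm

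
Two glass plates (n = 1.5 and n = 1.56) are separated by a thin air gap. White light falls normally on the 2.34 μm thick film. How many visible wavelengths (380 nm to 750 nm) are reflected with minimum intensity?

6

Top surface (1.5 → 1.0): reflection off a lower-index medium gives no phase shift.
Bottom surface (1.0 → 1.56): reflection off a higher-index medium gives a half-wave phase shift.
The two reflections differ by half a wavelength.
So the condition for destructive reflection is 2 n t = m λ.
λ = 2 n t / m = 4680 / m nm.
m=6: 780 nm (IR); m=7: 669 nm (visible); m=8: 585 nm (visible); m=9: 520 nm (visible); m=10: 468 nm (visible); m=11: 425 nm (visible); m=12: 390 nm (visible); m=13: 360 nm (UV).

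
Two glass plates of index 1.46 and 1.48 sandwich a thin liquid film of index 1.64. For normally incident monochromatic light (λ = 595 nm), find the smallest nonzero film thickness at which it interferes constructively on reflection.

90.7 nm

At the upper boundary (n = 1.46 to n = 1.64) the reflected ray undergoes a half-wave phase shift.
Bottom surface (1.64 → 1.48): reflection off a lower-index medium gives no phase shift.
The two reflections differ by half a wavelength.
For strong reflection here: 2 n t = (m + ½) λ.
Minimum at m = 0: t = λ / (4 n) = 595 / (4 × 1.64) = 90.7 nm.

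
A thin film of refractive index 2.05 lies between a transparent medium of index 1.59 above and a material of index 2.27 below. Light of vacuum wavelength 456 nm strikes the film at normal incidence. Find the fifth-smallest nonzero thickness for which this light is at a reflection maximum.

556 nm

Top surface (1.59 → 2.05): reflection off a higher-index medium gives a half-wave phase shift.
Bottom surface (2.05 → 2.27): reflection off a higher-index medium gives a half-wave phase shift.
Zero or two π shifts → no net half-wave offset.
For strong reflection here: 2 n t = m λ.
The fifth-smallest nonzero thickness corresponds to m = 5: t = m λ / (2 n) = 5.00 × 456 / (2 × 2.05) = 556 nm.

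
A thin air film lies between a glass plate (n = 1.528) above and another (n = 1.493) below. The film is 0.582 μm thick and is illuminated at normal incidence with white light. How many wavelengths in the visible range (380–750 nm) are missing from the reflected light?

Top surface (1.528 → 1.0): reflection off a lower-index medium gives no phase shift.
Ray reflecting at the bottom interface goes from n = 1.0 toward n = 1.493: a half-wave phase shift.
The two reflections differ by half a wavelength.
So the condition for destructive reflection is 2 n t = m λ.
λ = 2 n t / m = 1164 / m nm.
m=1: 1164 nm (IR); m=2: 582 nm (visible); m=3: 388 nm (visible); m=4: 291 nm (UV).

2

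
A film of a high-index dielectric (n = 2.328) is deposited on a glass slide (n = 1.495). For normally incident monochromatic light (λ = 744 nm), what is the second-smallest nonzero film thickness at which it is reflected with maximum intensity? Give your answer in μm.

0.240 μm

At the upper boundary (n = 1.0 to n = 2.328) the reflected ray undergoes a half-wave phase shift.
At the lower boundary (n = 2.328 to n = 1.495) the reflected ray undergoes no phase shift.
Net: one phase inversion between the two reflected rays.
So the condition for constructive reflection is 2 n t = (m + ½) λ.
The second-smallest nonzero thickness corresponds to m = 1: t = (m + ½) λ / (2 n) = 1.50 × 744 / (2 × 2.328) = 240 nm.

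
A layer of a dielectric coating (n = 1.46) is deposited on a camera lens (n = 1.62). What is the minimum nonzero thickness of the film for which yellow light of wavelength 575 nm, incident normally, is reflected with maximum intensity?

Top surface (1.0 → 1.46): reflection off a higher-index medium gives a half-wave phase shift.
At the lower boundary (n = 1.46 to n = 1.62) the reflected ray undergoes a half-wave phase shift.
Net: no relative phase inversion (both shifts match).
So the condition for constructive reflection is 2 n t = m λ.
Minimum nonzero at m = 1: t = λ / (2 n) = 575 / (2 × 1.46) = 197 nm.

197 nm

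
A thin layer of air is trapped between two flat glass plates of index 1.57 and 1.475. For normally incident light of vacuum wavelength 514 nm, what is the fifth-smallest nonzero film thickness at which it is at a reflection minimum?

1285 nm

Ray reflecting at the top interface goes from n = 1.57 toward n = 1.0: no phase shift.
At the lower boundary (n = 1.0 to n = 1.475) the reflected ray undergoes a half-wave phase shift.
The two reflections differ by half a wavelength.
With one net inversion, destructive interference in reflection requires 2 n t = m λ.
The fifth-smallest nonzero thickness corresponds to m = 5: t = m λ / (2 n) = 5.00 × 514 / (2 × 1.0) = 1285 nm.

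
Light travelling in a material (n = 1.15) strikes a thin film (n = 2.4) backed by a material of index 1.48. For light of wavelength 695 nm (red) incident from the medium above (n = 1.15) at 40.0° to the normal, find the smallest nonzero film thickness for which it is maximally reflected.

Top surface (1.15 → 2.4): reflection off a higher-index medium gives a half-wave phase shift.
Bottom surface (2.4 → 1.48): reflection off a lower-index medium gives no phase shift.
The two reflections differ by half a wavelength.
For strong reflection here: 2 n t cos θ_r = (m + ½) λ.
Snell's law: 1.15 sin 40.0° = 2.4 sin θ_r → sin θ_r = 0.308, cos θ_r = 0.951.
Minimum at m = 0: t = λ / (4 n cos θ_r) = 695 / (4 × 2.4 × 0.951) = 76.1 nm.

76.1 nm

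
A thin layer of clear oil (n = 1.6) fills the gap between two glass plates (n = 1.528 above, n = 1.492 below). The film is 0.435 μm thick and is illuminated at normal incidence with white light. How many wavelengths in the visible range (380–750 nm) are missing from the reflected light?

At the upper boundary (n = 1.528 to n = 1.6) the reflected ray undergoes a half-wave phase shift.
Bottom surface (1.6 → 1.492): reflection off a lower-index medium gives no phase shift.
Exactly one π shift → a net half-wave offset.
With one net inversion, destructive interference in reflection requires 2 n t = m λ.
λ = 2 n t / m = 1392 / m nm.
m=1: 1392 nm (IR); m=2: 696 nm (visible); m=3: 464 nm (visible); m=4: 348 nm (UV).

2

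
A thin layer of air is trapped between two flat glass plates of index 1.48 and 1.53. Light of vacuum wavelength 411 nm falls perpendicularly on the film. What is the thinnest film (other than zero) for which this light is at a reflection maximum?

103 nm

Top surface (1.48 → 1.0): reflection off a lower-index medium gives no phase shift.
At the lower boundary (n = 1.0 to n = 1.53) the reflected ray undergoes a half-wave phase shift.
Exactly one π shift → a net half-wave offset.
So the condition for constructive reflection is 2 n t = (m + ½) λ.
Minimum at m = 0: t = λ / (4 n) = 411 / (4 × 1.0) = 103 nm.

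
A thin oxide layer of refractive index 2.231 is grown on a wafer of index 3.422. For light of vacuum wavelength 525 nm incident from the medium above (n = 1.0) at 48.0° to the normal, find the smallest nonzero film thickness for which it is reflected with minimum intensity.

Ray reflecting at the top interface goes from n = 1.0 toward n = 2.231: a half-wave phase shift.
At the lower boundary (n = 2.231 to n = 3.422) the reflected ray undergoes a half-wave phase shift.
Net: no relative phase inversion (both shifts match).
So the condition for destructive reflection is 2 n t cos θ_r = (m + ½) λ.
Snell's law: 1.0 sin 48.0° = 2.231 sin θ_r → sin θ_r = 0.333, cos θ_r = 0.943.
Minimum at m = 0: t = λ / (4 n cos θ_r) = 525 / (4 × 2.231 × 0.943) = 62.4 nm.

62.4 nm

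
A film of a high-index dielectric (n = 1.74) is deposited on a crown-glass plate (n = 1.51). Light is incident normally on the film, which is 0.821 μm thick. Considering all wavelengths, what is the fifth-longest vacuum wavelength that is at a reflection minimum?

571 nm

Top surface (1.0 → 1.74): reflection off a higher-index medium gives a half-wave phase shift.
Ray reflecting at the bottom interface goes from n = 1.74 toward n = 1.51: no phase shift.
The two reflections differ by half a wavelength.
With one net inversion, destructive interference in reflection requires 2 n t = m λ.
λ = 2 n t / m. The fifth-longest wavelength is m = 5: λ = 2 × 1.74 × 821 / 5.00 = 571 nm.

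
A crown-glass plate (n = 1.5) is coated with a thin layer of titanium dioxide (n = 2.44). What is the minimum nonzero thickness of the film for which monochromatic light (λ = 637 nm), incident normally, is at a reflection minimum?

At the upper boundary (n = 1.0 to n = 2.44) the reflected ray undergoes a half-wave phase shift.
Ray reflecting at the bottom interface goes from n = 2.44 toward n = 1.5: no phase shift.
Net: one phase inversion between the two reflected rays.
So the condition for destructive reflection is 2 n t = m λ.
Minimum nonzero at m = 1: t = λ / (2 n) = 637 / (2 × 2.44) = 131 nm.

131 nm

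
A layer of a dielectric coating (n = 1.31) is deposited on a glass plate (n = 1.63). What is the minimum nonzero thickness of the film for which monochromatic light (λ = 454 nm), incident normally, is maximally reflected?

173 nm

Ray reflecting at the top interface goes from n = 1.0 toward n = 1.31: a half-wave phase shift.
Ray reflecting at the bottom interface goes from n = 1.31 toward n = 1.63: a half-wave phase shift.
Zero or two π shifts → no net half-wave offset.
So the condition for constructive reflection is 2 n t = m λ.
Minimum nonzero at m = 1: t = λ / (2 n) = 454 / (2 × 1.31) = 173 nm.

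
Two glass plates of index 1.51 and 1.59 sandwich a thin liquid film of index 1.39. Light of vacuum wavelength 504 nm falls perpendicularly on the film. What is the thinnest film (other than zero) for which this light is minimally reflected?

181 nm

Top surface (1.51 → 1.39): reflection off a lower-index medium gives no phase shift.
At the lower boundary (n = 1.39 to n = 1.59) the reflected ray undergoes a half-wave phase shift.
Exactly one π shift → a net half-wave offset.
With one net inversion, destructive interference in reflection requires 2 n t = m λ.
Minimum nonzero at m = 1: t = λ / (2 n) = 504 / (2 × 1.39) = 181 nm.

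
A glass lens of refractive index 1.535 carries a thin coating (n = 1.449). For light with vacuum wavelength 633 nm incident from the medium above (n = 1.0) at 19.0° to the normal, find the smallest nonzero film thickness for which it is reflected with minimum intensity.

112 nm

Top surface (1.0 → 1.449): reflection off a higher-index medium gives a half-wave phase shift.
Bottom surface (1.449 → 1.535): reflection off a higher-index medium gives a half-wave phase shift.
Net: no relative phase inversion (both shifts match).
So the condition for destructive reflection is 2 n t cos θ_r = (m + ½) λ.
Snell's law: 1.0 sin 19.0° = 1.449 sin θ_r → sin θ_r = 0.225, cos θ_r = 0.974.
Minimum at m = 0: t = λ / (4 n cos θ_r) = 633 / (4 × 1.449 × 0.974) = 112 nm.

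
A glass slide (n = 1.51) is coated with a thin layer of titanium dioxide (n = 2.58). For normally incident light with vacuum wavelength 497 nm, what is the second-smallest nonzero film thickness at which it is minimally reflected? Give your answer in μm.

0.193 μm

At the upper boundary (n = 1.0 to n = 2.58) the reflected ray undergoes a half-wave phase shift.
Ray reflecting at the bottom interface goes from n = 2.58 toward n = 1.51: no phase shift.
Net: one phase inversion between the two reflected rays.
With one net inversion, destructive interference in reflection requires 2 n t = m λ.
The second-smallest nonzero thickness corresponds to m = 2: t = m λ / (2 n) = 2.00 × 497 / (2 × 2.58) = 193 nm.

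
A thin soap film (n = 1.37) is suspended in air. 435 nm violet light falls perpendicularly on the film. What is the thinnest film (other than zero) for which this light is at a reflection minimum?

Top surface (1.0 → 1.37): reflection off a higher-index medium gives a half-wave phase shift.
At the lower boundary (n = 1.37 to n = 1.0) the reflected ray undergoes no phase shift.
Net: one phase inversion between the two reflected rays.
So the condition for destructive reflection is 2 n t = m λ.
Minimum nonzero at m = 1: t = λ / (2 n) = 435 / (2 × 1.37) = 159 nm.

159 nm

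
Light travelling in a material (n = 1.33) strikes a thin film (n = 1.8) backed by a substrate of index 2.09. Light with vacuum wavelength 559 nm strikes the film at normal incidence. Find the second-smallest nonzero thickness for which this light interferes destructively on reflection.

Ray reflecting at the top interface goes from n = 1.33 toward n = 1.8: a half-wave phase shift.
Bottom surface (1.8 → 2.09): reflection off a higher-index medium gives a half-wave phase shift.
Zero or two π shifts → no net half-wave offset.
For dark reflection here: 2 n t = (m + ½) λ.
The second-smallest nonzero thickness corresponds to m = 1: t = (m + ½) λ / (2 n) = 1.50 × 559 / (2 × 1.8) = 233 nm.

233 nm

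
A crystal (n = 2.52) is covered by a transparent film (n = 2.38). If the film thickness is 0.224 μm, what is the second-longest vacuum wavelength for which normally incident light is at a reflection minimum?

711 nm

Ray reflecting at the top interface goes from n = 1.0 toward n = 2.38: a half-wave phase shift.
Bottom surface (2.38 → 2.52): reflection off a higher-index medium gives a half-wave phase shift.
Net: no relative phase inversion (both shifts match).
For dark reflection here: 2 n t = (m + ½) λ.
λ = 2 n t / (m + ½). The second-longest wavelength is m = 1: λ = 2 × 2.38 × 224 / 1.50 = 711 nm.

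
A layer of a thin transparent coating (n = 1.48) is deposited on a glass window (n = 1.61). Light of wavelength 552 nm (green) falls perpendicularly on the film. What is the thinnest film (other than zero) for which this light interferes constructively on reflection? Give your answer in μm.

Ray reflecting at the top interface goes from n = 1.0 toward n = 1.48: a half-wave phase shift.
At the lower boundary (n = 1.48 to n = 1.61) the reflected ray undergoes a half-wave phase shift.
The two reflections carry the same phase change, so no net offset.
With no net inversion, constructive interference in reflection requires 2 n t = m λ.
Minimum nonzero at m = 1: t = λ / (2 n) = 552 / (2 × 1.48) = 186 nm.

0.186 μm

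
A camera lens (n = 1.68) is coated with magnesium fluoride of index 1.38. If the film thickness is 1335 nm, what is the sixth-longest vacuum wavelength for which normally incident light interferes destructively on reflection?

Ray reflecting at the top interface goes from n = 1.0 toward n = 1.38: a half-wave phase shift.
At the lower boundary (n = 1.38 to n = 1.68) the reflected ray undergoes a half-wave phase shift.
Net: no relative phase inversion (both shifts match).
For dark reflection here: 2 n t = (m + ½) λ.
λ = 2 n t / (m + ½). The sixth-longest wavelength is m = 5: λ = 2 × 1.38 × 1335 / 5.50 = 670 nm.

670 nm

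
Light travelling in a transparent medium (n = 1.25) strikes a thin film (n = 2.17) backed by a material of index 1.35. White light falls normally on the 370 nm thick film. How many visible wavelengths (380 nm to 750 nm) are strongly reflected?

At the upper boundary (n = 1.25 to n = 2.17) the reflected ray undergoes a half-wave phase shift.
Ray reflecting at the bottom interface goes from n = 2.17 toward n = 1.35: no phase shift.
Exactly one π shift → a net half-wave offset.
So the condition for constructive reflection is 2 n t = (m + ½) λ.
λ = 2 n t / (m + ½) = 1606 / (m + ½) nm.
m=1: 1071 nm (IR); m=2: 642 nm (visible); m=3: 459 nm (visible); m=4: 357 nm (UV).

2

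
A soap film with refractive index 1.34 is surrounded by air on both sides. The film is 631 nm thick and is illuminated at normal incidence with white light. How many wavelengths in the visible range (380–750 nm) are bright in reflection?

Top surface (1.0 → 1.34): reflection off a higher-index medium gives a half-wave phase shift.
Ray reflecting at the bottom interface goes from n = 1.34 toward n = 1.0: no phase shift.
Net: one phase inversion between the two reflected rays.
For bright reflection here: 2 n t = (m + ½) λ.
λ = 2 n t / (m + ½) = 1691 / (m + ½) nm.
m=1: 1127 nm (IR); m=2: 676 nm (visible); m=3: 483 nm (visible); m=4: 376 nm (UV).

2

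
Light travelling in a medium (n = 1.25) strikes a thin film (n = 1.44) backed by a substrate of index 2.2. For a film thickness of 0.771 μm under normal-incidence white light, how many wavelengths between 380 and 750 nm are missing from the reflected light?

At the upper boundary (n = 1.25 to n = 1.44) the reflected ray undergoes a half-wave phase shift.
Ray reflecting at the bottom interface goes from n = 1.44 toward n = 2.2: a half-wave phase shift.
Zero or two π shifts → no net half-wave offset.
For weak reflection here: 2 n t = (m + ½) λ.
λ = 2 n t / (m + ½) = 2220 / (m + ½) nm.
m=2: 888 nm (IR); m=3: 634 nm (visible); m=4: 493 nm (visible); m=5: 404 nm (visible); m=6: 342 nm (UV).

3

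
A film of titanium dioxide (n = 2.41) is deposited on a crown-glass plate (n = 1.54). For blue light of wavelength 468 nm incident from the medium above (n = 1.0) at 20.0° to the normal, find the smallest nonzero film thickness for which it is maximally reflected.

49.0 nm

At the upper boundary (n = 1.0 to n = 2.41) the reflected ray undergoes a half-wave phase shift.
Bottom surface (2.41 → 1.54): reflection off a lower-index medium gives no phase shift.
Exactly one π shift → a net half-wave offset.
So the condition for constructive reflection is 2 n t cos θ_r = (m + ½) λ.
Snell's law: 1.0 sin 20.0° = 2.41 sin θ_r → sin θ_r = 0.142, cos θ_r = 0.990.
Minimum at m = 0: t = λ / (4 n cos θ_r) = 468 / (4 × 2.41 × 0.990) = 49.0 nm.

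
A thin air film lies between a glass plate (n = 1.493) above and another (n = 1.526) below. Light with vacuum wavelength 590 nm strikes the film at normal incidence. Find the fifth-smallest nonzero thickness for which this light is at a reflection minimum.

1475 nm

Top surface (1.493 → 1.0): reflection off a lower-index medium gives no phase shift.
Ray reflecting at the bottom interface goes from n = 1.0 toward n = 1.526: a half-wave phase shift.
Exactly one π shift → a net half-wave offset.
So the condition for destructive reflection is 2 n t = m λ.
The fifth-smallest nonzero thickness corresponds to m = 5: t = m λ / (2 n) = 5.00 × 590 / (2 × 1.0) = 1475 nm.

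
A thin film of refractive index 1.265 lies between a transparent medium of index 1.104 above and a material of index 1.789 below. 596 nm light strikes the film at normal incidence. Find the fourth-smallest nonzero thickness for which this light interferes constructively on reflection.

Top surface (1.104 → 1.265): reflection off a higher-index medium gives a half-wave phase shift.
At the lower boundary (n = 1.265 to n = 1.789) the reflected ray undergoes a half-wave phase shift.
Net: no relative phase inversion (both shifts match).
So the condition for constructive reflection is 2 n t = m λ.
The fourth-smallest nonzero thickness corresponds to m = 4: t = m λ / (2 n) = 4.00 × 596 / (2 × 1.265) = 942 nm.

942 nm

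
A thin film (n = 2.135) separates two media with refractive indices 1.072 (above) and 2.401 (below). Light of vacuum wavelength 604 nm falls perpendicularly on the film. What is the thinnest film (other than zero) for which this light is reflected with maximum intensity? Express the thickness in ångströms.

1415 Å

Top surface (1.072 → 2.135): reflection off a higher-index medium gives a half-wave phase shift.
Ray reflecting at the bottom interface goes from n = 2.135 toward n = 2.401: a half-wave phase shift.
The two reflections carry the same phase change, so no net offset.
For bright reflection here: 2 n t = m λ.
Minimum nonzero at m = 1: t = λ / (2 n) = 604 / (2 × 2.135) = 141 nm.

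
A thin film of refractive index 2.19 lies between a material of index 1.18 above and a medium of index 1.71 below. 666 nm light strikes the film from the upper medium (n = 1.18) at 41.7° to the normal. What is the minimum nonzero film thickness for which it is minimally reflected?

163 nm

At the upper boundary (n = 1.18 to n = 2.19) the reflected ray undergoes a half-wave phase shift.
At the lower boundary (n = 2.19 to n = 1.71) the reflected ray undergoes no phase shift.
The two reflections differ by half a wavelength.
So the condition for destructive reflection is 2 n t cos θ_r = m λ.
Snell's law: 1.18 sin 41.7° = 2.19 sin θ_r → sin θ_r = 0.358, cos θ_r = 0.934.
Minimum nonzero at m = 1: t = λ / (2 n cos θ_r) = 666 / (2 × 2.19 × 0.934) = 163 nm.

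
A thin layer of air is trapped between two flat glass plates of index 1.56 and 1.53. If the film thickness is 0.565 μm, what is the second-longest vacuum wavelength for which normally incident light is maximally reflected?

At the upper boundary (n = 1.56 to n = 1.0) the reflected ray undergoes no phase shift.
Ray reflecting at the bottom interface goes from n = 1.0 toward n = 1.53: a half-wave phase shift.
The two reflections differ by half a wavelength.
So the condition for constructive reflection is 2 n t = (m + ½) λ.
λ = 2 n t / (m + ½). The second-longest wavelength is m = 1: λ = 2 × 1.0 × 565 / 1.50 = 753 nm.

753 nm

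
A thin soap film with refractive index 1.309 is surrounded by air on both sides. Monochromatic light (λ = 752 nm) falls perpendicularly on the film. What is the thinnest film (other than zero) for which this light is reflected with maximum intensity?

Ray reflecting at the top interface goes from n = 1.0 toward n = 1.309: a half-wave phase shift.
At the lower boundary (n = 1.309 to n = 1.0) the reflected ray undergoes no phase shift.
Net: one phase inversion between the two reflected rays.
For bright reflection here: 2 n t = (m + ½) λ.
Minimum at m = 0: t = λ / (4 n) = 752 / (4 × 1.309) = 144 nm.

144 nm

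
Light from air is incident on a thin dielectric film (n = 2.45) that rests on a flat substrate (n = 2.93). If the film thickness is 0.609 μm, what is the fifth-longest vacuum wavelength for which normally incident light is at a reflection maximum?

597 nm

Top surface (1.0 → 2.45): reflection off a higher-index medium gives a half-wave phase shift.
At the lower boundary (n = 2.45 to n = 2.93) the reflected ray undergoes a half-wave phase shift.
Zero or two π shifts → no net half-wave offset.
For maximum reflection here: 2 n t = m λ.
λ = 2 n t / m. The fifth-longest wavelength is m = 5: λ = 2 × 2.45 × 609 / 5.00 = 597 nm.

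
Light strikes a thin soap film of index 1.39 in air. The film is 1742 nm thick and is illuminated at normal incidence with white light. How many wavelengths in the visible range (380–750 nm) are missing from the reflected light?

6

Top surface (1.0 → 1.39): reflection off a higher-index medium gives a half-wave phase shift.
Bottom surface (1.39 → 1.0): reflection off a lower-index medium gives no phase shift.
The two reflections differ by half a wavelength.
For minimum reflection here: 2 n t = m λ.
λ = 2 n t / m = 4843 / m nm.
m=6: 807 nm (IR); m=7: 692 nm (visible); m=8: 605 nm (visible); m=9: 538 nm (visible); m=10: 484 nm (visible); m=11: 440 nm (visible); m=12: 404 nm (visible); m=13: 373 nm (UV).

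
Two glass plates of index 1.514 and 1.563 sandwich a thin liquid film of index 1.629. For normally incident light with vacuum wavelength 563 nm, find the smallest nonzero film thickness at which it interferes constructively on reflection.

86.4 nm

Top surface (1.514 → 1.629): reflection off a higher-index medium gives a half-wave phase shift.
Bottom surface (1.629 → 1.563): reflection off a lower-index medium gives no phase shift.
Exactly one π shift → a net half-wave offset.
So the condition for constructive reflection is 2 n t = (m + ½) λ.
Minimum at m = 0: t = λ / (4 n) = 563 / (4 × 1.629) = 86.4 nm.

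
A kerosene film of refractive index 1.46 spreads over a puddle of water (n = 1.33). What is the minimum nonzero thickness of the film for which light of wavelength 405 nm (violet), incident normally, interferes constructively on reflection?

69.3 nm

Ray reflecting at the top interface goes from n = 1.0 toward n = 1.46: a half-wave phase shift.
At the lower boundary (n = 1.46 to n = 1.33) the reflected ray undergoes no phase shift.
Exactly one π shift → a net half-wave offset.
With one net inversion, constructive interference in reflection requires 2 n t = (m + ½) λ.
Minimum at m = 0: t = λ / (4 n) = 405 / (4 × 1.46) = 69.3 nm.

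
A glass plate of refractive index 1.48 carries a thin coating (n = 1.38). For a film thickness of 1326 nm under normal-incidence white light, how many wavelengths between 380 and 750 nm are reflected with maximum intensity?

Ray reflecting at the top interface goes from n = 1.0 toward n = 1.38: a half-wave phase shift.
At the lower boundary (n = 1.38 to n = 1.48) the reflected ray undergoes a half-wave phase shift.
The two reflections carry the same phase change, so no net offset.
For bright reflection here: 2 n t = m λ.
λ = 2 n t / m = 3660 / m nm.
m=4: 915 nm (IR); m=5: 732 nm (visible); m=6: 610 nm (visible); m=7: 523 nm (visible); m=8: 457 nm (visible); m=9: 407 nm (visible); m=10: 366 nm (UV).

5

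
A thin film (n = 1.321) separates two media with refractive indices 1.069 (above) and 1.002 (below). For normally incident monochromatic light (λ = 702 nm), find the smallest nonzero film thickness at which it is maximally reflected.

At the upper boundary (n = 1.069 to n = 1.321) the reflected ray undergoes a half-wave phase shift.
Ray reflecting at the bottom interface goes from n = 1.321 toward n = 1.002: no phase shift.
Net: one phase inversion between the two reflected rays.
So the condition for constructive reflection is 2 n t = (m + ½) λ.
Minimum at m = 0: t = λ / (4 n) = 702 / (4 × 1.321) = 133 nm.

133 nm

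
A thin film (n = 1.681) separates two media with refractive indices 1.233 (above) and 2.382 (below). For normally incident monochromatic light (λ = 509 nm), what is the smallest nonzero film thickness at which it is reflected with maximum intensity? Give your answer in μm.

At the upper boundary (n = 1.233 to n = 1.681) the reflected ray undergoes a half-wave phase shift.
Bottom surface (1.681 → 2.382): reflection off a higher-index medium gives a half-wave phase shift.
Zero or two π shifts → no net half-wave offset.
For maximum reflection here: 2 n t = m λ.
The smallest nonzero thickness corresponds to m = 1: t = m λ / (2 n) = 1.00 × 509 / (2 × 1.681) = 151 nm.

0.151 μm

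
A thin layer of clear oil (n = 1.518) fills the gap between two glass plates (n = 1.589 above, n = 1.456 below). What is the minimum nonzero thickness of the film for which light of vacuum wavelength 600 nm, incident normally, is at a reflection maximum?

Top surface (1.589 → 1.518): reflection off a lower-index medium gives no phase shift.
Ray reflecting at the bottom interface goes from n = 1.518 toward n = 1.456: no phase shift.
Zero or two π shifts → no net half-wave offset.
So the condition for constructive reflection is 2 n t = m λ.
Minimum nonzero at m = 1: t = λ / (2 n) = 600 / (2 × 1.518) = 198 nm.

198 nm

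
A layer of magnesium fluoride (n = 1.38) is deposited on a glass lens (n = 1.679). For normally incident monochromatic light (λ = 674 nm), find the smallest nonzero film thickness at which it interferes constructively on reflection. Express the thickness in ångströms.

At the upper boundary (n = 1.0 to n = 1.38) the reflected ray undergoes a half-wave phase shift.
Ray reflecting at the bottom interface goes from n = 1.38 toward n = 1.679: a half-wave phase shift.
Zero or two π shifts → no net half-wave offset.
So the condition for constructive reflection is 2 n t = m λ.
Minimum nonzero at m = 1: t = λ / (2 n) = 674 / (2 × 1.38) = 244 nm.

2442 Å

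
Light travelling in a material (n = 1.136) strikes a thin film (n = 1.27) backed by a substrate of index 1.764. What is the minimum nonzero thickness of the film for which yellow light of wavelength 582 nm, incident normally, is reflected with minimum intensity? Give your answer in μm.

0.115 μm

Top surface (1.136 → 1.27): reflection off a higher-index medium gives a half-wave phase shift.
Ray reflecting at the bottom interface goes from n = 1.27 toward n = 1.764: a half-wave phase shift.
Net: no relative phase inversion (both shifts match).
With no net inversion, destructive interference in reflection requires 2 n t = (m + ½) λ.
Minimum at m = 0: t = λ / (4 n) = 582 / (4 × 1.27) = 115 nm.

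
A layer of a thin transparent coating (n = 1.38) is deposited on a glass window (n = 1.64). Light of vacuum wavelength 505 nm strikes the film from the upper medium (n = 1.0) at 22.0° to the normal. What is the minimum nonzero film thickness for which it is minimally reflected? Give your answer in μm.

0.0951 μm

At the upper boundary (n = 1.0 to n = 1.38) the reflected ray undergoes a half-wave phase shift.
Bottom surface (1.38 → 1.64): reflection off a higher-index medium gives a half-wave phase shift.
Zero or two π shifts → no net half-wave offset.
With no net inversion, destructive interference in reflection requires 2 n t cos θ_r = (m + ½) λ.
Snell's law: 1.0 sin 22.0° = 1.38 sin θ_r → sin θ_r = 0.271, cos θ_r = 0.962.
Minimum at m = 0: t = λ / (4 n cos θ_r) = 505 / (4 × 1.38 × 0.962) = 95.1 nm.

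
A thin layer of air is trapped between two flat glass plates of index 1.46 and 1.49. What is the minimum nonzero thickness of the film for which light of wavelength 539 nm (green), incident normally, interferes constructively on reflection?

At the upper boundary (n = 1.46 to n = 1.0) the reflected ray undergoes no phase shift.
Ray reflecting at the bottom interface goes from n = 1.0 toward n = 1.49: a half-wave phase shift.
Exactly one π shift → a net half-wave offset.
With one net inversion, constructive interference in reflection requires 2 n t = (m + ½) λ.
Minimum at m = 0: t = λ / (4 n) = 539 / (4 × 1.0) = 135 nm.

135 nm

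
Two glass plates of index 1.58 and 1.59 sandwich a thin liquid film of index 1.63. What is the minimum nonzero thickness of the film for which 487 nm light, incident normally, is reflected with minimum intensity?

149 nm

Ray reflecting at the top interface goes from n = 1.58 toward n = 1.63: a half-wave phase shift.
Bottom surface (1.63 → 1.59): reflection off a lower-index medium gives no phase shift.
Net: one phase inversion between the two reflected rays.
For dark reflection here: 2 n t = m λ.
Minimum nonzero at m = 1: t = λ / (2 n) = 487 / (2 × 1.63) = 149 nm.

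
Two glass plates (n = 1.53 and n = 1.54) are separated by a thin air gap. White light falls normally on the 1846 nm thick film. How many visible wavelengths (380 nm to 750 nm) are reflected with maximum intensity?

5

Ray reflecting at the top interface goes from n = 1.53 toward n = 1.0: no phase shift.
At the lower boundary (n = 1.0 to n = 1.54) the reflected ray undergoes a half-wave phase shift.
Exactly one π shift → a net half-wave offset.
With one net inversion, constructive interference in reflection requires 2 n t = (m + ½) λ.
λ = 2 n t / (m + ½) = 3692 / (m + ½) nm.
m=4: 820 nm (IR); m=5: 671 nm (visible); m=6: 568 nm (visible); m=7: 492 nm (visible); m=8: 434 nm (visible); m=9: 389 nm (visible); m=10: 352 nm (UV).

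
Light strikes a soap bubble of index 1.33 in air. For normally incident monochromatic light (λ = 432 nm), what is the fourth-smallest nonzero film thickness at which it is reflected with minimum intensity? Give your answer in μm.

0.650 μm

At the upper boundary (n = 1.0 to n = 1.33) the reflected ray undergoes a half-wave phase shift.
Ray reflecting at the bottom interface goes from n = 1.33 toward n = 1.0: no phase shift.
Exactly one π shift → a net half-wave offset.
With one net inversion, destructive interference in reflection requires 2 n t = m λ.
The fourth-smallest nonzero thickness corresponds to m = 4: t = m λ / (2 n) = 4.00 × 432 / (2 × 1.33) = 650 nm.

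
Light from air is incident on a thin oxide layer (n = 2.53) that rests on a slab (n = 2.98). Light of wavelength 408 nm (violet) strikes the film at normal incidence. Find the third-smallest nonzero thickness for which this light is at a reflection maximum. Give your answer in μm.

0.242 μm

Top surface (1.0 → 2.53): reflection off a higher-index medium gives a half-wave phase shift.
Bottom surface (2.53 → 2.98): reflection off a higher-index medium gives a half-wave phase shift.
Net: no relative phase inversion (both shifts match).
With no net inversion, constructive interference in reflection requires 2 n t = m λ.
The third-smallest nonzero thickness corresponds to m = 3: t = m λ / (2 n) = 3.00 × 408 / (2 × 2.53) = 242 nm.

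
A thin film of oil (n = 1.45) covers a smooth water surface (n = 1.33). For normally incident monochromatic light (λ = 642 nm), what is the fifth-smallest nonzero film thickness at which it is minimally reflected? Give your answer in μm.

At the upper boundary (n = 1.0 to n = 1.45) the reflected ray undergoes a half-wave phase shift.
At the lower boundary (n = 1.45 to n = 1.33) the reflected ray undergoes no phase shift.
Net: one phase inversion between the two reflected rays.
For weak reflection here: 2 n t = m λ.
The fifth-smallest nonzero thickness corresponds to m = 5: t = m λ / (2 n) = 5.00 × 642 / (2 × 1.45) = 1107 nm.

1.11 μm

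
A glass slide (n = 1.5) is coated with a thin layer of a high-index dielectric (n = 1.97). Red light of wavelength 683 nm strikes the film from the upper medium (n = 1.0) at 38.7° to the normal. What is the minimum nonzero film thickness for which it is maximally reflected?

91.4 nm

Top surface (1.0 → 1.97): reflection off a higher-index medium gives a half-wave phase shift.
Bottom surface (1.97 → 1.5): reflection off a lower-index medium gives no phase shift.
The two reflections differ by half a wavelength.
With one net inversion, constructive interference in reflection requires 2 n t cos θ_r = (m + ½) λ.
Snell's law: 1.0 sin 38.7° = 1.97 sin θ_r → sin θ_r = 0.317, cos θ_r = 0.948.
Minimum at m = 0: t = λ / (4 n cos θ_r) = 683 / (4 × 1.97 × 0.948) = 91.4 nm.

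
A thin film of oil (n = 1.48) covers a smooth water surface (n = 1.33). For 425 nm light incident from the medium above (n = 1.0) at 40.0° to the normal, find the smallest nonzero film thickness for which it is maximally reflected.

Top surface (1.0 → 1.48): reflection off a higher-index medium gives a half-wave phase shift.
Ray reflecting at the bottom interface goes from n = 1.48 toward n = 1.33: no phase shift.
The two reflections differ by half a wavelength.
For strong reflection here: 2 n t cos θ_r = (m + ½) λ.
Snell's law: 1.0 sin 40.0° = 1.48 sin θ_r → sin θ_r = 0.434, cos θ_r = 0.901.
Minimum at m = 0: t = λ / (4 n cos θ_r) = 425 / (4 × 1.48 × 0.901) = 79.7 nm.

79.7 nm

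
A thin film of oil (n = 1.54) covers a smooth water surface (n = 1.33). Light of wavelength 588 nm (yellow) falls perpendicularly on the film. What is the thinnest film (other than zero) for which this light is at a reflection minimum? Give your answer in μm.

0.191 μm

Top surface (1.0 → 1.54): reflection off a higher-index medium gives a half-wave phase shift.
At the lower boundary (n = 1.54 to n = 1.33) the reflected ray undergoes no phase shift.
Net: one phase inversion between the two reflected rays.
With one net inversion, destructive interference in reflection requires 2 n t = m λ.
Minimum nonzero at m = 1: t = λ / (2 n) = 588 / (2 × 1.54) = 191 nm.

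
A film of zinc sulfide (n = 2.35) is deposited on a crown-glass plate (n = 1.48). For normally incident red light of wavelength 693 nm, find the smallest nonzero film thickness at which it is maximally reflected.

At the upper boundary (n = 1.0 to n = 2.35) the reflected ray undergoes a half-wave phase shift.
Ray reflecting at the bottom interface goes from n = 2.35 toward n = 1.48: no phase shift.
Net: one phase inversion between the two reflected rays.
With one net inversion, constructive interference in reflection requires 2 n t = (m + ½) λ.
Minimum at m = 0: t = λ / (4 n) = 693 / (4 × 2.35) = 73.7 nm.

73.7 nm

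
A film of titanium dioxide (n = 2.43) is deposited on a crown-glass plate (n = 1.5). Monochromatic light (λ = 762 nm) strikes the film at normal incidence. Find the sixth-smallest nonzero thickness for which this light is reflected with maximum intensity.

862 nm

At the upper boundary (n = 1.0 to n = 2.43) the reflected ray undergoes a half-wave phase shift.
Ray reflecting at the bottom interface goes from n = 2.43 toward n = 1.5: no phase shift.
Net: one phase inversion between the two reflected rays.
With one net inversion, constructive interference in reflection requires 2 n t = (m + ½) λ.
The sixth-smallest nonzero thickness corresponds to m = 5: t = (m + ½) λ / (2 n) = 5.50 × 762 / (2 × 2.43) = 862 nm.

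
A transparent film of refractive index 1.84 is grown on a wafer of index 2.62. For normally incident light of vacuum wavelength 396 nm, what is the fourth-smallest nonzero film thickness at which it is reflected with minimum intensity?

Ray reflecting at the top interface goes from n = 1.0 toward n = 1.84: a half-wave phase shift.
Bottom surface (1.84 → 2.62): reflection off a higher-index medium gives a half-wave phase shift.
The two reflections carry the same phase change, so no net offset.
For dark reflection here: 2 n t = (m + ½) λ.
The fourth-smallest nonzero thickness corresponds to m = 3: t = (m + ½) λ / (2 n) = 3.50 × 396 / (2 × 1.84) = 377 nm.

377 nm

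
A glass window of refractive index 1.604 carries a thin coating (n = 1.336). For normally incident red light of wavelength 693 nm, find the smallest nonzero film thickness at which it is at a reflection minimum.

Top surface (1.0 → 1.336): reflection off a higher-index medium gives a half-wave phase shift.
Bottom surface (1.336 → 1.604): reflection off a higher-index medium gives a half-wave phase shift.
Zero or two π shifts → no net half-wave offset.
With no net inversion, destructive interference in reflection requires 2 n t = (m + ½) λ.
Minimum at m = 0: t = λ / (4 n) = 693 / (4 × 1.336) = 130 nm.

130 nm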